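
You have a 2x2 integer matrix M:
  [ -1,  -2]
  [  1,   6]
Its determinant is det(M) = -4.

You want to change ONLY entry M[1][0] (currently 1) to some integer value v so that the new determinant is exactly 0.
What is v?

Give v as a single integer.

det is linear in entry M[1][0]: det = old_det + (v - 1) * C_10
Cofactor C_10 = 2
Want det = 0: -4 + (v - 1) * 2 = 0
  (v - 1) = 4 / 2 = 2
  v = 1 + (2) = 3

Answer: 3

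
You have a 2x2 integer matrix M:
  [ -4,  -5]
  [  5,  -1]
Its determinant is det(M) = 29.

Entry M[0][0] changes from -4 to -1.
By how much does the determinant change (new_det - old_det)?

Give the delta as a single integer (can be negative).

Cofactor C_00 = -1
Entry delta = -1 - -4 = 3
Det delta = entry_delta * cofactor = 3 * -1 = -3

Answer: -3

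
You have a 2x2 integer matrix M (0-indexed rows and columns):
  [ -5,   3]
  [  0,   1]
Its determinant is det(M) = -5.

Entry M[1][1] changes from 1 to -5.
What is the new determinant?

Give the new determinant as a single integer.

Answer: 25

Derivation:
det is linear in row 1: changing M[1][1] by delta changes det by delta * cofactor(1,1).
Cofactor C_11 = (-1)^(1+1) * minor(1,1) = -5
Entry delta = -5 - 1 = -6
Det delta = -6 * -5 = 30
New det = -5 + 30 = 25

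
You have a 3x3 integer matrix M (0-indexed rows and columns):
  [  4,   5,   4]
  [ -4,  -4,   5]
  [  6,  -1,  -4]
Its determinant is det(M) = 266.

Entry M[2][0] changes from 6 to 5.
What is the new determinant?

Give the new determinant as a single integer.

Answer: 225

Derivation:
det is linear in row 2: changing M[2][0] by delta changes det by delta * cofactor(2,0).
Cofactor C_20 = (-1)^(2+0) * minor(2,0) = 41
Entry delta = 5 - 6 = -1
Det delta = -1 * 41 = -41
New det = 266 + -41 = 225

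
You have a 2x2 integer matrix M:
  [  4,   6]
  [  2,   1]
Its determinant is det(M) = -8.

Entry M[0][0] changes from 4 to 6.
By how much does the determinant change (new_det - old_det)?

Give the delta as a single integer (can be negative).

Cofactor C_00 = 1
Entry delta = 6 - 4 = 2
Det delta = entry_delta * cofactor = 2 * 1 = 2

Answer: 2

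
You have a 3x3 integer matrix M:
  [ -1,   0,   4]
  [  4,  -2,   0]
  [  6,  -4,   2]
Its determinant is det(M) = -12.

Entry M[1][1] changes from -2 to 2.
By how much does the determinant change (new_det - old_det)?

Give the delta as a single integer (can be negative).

Cofactor C_11 = -26
Entry delta = 2 - -2 = 4
Det delta = entry_delta * cofactor = 4 * -26 = -104

Answer: -104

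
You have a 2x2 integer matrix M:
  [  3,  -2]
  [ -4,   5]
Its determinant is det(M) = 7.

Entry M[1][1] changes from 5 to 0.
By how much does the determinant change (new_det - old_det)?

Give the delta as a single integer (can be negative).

Cofactor C_11 = 3
Entry delta = 0 - 5 = -5
Det delta = entry_delta * cofactor = -5 * 3 = -15

Answer: -15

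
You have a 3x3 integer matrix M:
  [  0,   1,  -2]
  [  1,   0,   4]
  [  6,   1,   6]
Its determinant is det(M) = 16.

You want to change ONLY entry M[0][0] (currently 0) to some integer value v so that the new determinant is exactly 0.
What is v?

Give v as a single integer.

det is linear in entry M[0][0]: det = old_det + (v - 0) * C_00
Cofactor C_00 = -4
Want det = 0: 16 + (v - 0) * -4 = 0
  (v - 0) = -16 / -4 = 4
  v = 0 + (4) = 4

Answer: 4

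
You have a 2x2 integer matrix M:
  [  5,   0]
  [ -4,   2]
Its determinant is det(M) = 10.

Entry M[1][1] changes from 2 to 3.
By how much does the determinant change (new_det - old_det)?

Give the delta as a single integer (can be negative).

Answer: 5

Derivation:
Cofactor C_11 = 5
Entry delta = 3 - 2 = 1
Det delta = entry_delta * cofactor = 1 * 5 = 5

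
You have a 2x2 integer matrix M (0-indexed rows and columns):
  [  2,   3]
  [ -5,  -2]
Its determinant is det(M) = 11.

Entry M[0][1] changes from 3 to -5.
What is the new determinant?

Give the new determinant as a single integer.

Answer: -29

Derivation:
det is linear in row 0: changing M[0][1] by delta changes det by delta * cofactor(0,1).
Cofactor C_01 = (-1)^(0+1) * minor(0,1) = 5
Entry delta = -5 - 3 = -8
Det delta = -8 * 5 = -40
New det = 11 + -40 = -29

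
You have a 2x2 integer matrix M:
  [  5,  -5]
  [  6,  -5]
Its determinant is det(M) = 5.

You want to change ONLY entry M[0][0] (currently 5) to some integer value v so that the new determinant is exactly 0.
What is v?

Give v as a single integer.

Answer: 6

Derivation:
det is linear in entry M[0][0]: det = old_det + (v - 5) * C_00
Cofactor C_00 = -5
Want det = 0: 5 + (v - 5) * -5 = 0
  (v - 5) = -5 / -5 = 1
  v = 5 + (1) = 6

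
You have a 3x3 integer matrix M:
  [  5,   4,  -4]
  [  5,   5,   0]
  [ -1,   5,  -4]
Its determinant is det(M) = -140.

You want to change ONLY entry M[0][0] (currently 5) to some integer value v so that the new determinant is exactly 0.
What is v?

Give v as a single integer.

Answer: -2

Derivation:
det is linear in entry M[0][0]: det = old_det + (v - 5) * C_00
Cofactor C_00 = -20
Want det = 0: -140 + (v - 5) * -20 = 0
  (v - 5) = 140 / -20 = -7
  v = 5 + (-7) = -2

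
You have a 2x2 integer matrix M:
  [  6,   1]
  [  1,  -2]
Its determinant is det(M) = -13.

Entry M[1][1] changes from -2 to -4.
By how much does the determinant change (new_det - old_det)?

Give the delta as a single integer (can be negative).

Cofactor C_11 = 6
Entry delta = -4 - -2 = -2
Det delta = entry_delta * cofactor = -2 * 6 = -12

Answer: -12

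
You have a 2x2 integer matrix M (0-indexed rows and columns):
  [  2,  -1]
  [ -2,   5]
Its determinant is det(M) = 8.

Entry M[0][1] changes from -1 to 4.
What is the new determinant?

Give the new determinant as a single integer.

Answer: 18

Derivation:
det is linear in row 0: changing M[0][1] by delta changes det by delta * cofactor(0,1).
Cofactor C_01 = (-1)^(0+1) * minor(0,1) = 2
Entry delta = 4 - -1 = 5
Det delta = 5 * 2 = 10
New det = 8 + 10 = 18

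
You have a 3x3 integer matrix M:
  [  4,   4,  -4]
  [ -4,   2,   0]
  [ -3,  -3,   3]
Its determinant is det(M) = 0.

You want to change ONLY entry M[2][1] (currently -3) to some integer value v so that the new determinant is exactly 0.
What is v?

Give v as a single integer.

det is linear in entry M[2][1]: det = old_det + (v - -3) * C_21
Cofactor C_21 = 16
Want det = 0: 0 + (v - -3) * 16 = 0
  (v - -3) = 0 / 16 = 0
  v = -3 + (0) = -3

Answer: -3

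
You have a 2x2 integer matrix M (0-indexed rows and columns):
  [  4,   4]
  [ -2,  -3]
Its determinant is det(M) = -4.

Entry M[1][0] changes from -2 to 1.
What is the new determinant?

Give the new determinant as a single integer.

Answer: -16

Derivation:
det is linear in row 1: changing M[1][0] by delta changes det by delta * cofactor(1,0).
Cofactor C_10 = (-1)^(1+0) * minor(1,0) = -4
Entry delta = 1 - -2 = 3
Det delta = 3 * -4 = -12
New det = -4 + -12 = -16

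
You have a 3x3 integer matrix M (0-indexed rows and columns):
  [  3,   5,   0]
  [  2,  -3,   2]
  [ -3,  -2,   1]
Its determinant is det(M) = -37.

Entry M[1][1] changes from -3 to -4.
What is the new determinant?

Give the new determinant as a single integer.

det is linear in row 1: changing M[1][1] by delta changes det by delta * cofactor(1,1).
Cofactor C_11 = (-1)^(1+1) * minor(1,1) = 3
Entry delta = -4 - -3 = -1
Det delta = -1 * 3 = -3
New det = -37 + -3 = -40

Answer: -40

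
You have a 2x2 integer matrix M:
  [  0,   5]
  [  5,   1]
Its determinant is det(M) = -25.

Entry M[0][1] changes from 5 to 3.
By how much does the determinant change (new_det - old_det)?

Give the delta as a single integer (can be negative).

Answer: 10

Derivation:
Cofactor C_01 = -5
Entry delta = 3 - 5 = -2
Det delta = entry_delta * cofactor = -2 * -5 = 10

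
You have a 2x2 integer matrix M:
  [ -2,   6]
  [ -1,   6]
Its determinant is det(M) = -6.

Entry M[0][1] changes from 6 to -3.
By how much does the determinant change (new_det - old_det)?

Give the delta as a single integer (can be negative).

Answer: -9

Derivation:
Cofactor C_01 = 1
Entry delta = -3 - 6 = -9
Det delta = entry_delta * cofactor = -9 * 1 = -9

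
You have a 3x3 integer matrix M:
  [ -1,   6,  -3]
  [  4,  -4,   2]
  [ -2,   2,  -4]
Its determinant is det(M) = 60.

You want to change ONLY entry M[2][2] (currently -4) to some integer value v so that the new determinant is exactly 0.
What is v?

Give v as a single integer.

Answer: -1

Derivation:
det is linear in entry M[2][2]: det = old_det + (v - -4) * C_22
Cofactor C_22 = -20
Want det = 0: 60 + (v - -4) * -20 = 0
  (v - -4) = -60 / -20 = 3
  v = -4 + (3) = -1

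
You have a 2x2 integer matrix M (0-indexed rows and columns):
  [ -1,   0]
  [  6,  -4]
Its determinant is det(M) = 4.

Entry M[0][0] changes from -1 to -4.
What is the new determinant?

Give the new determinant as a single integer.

Answer: 16

Derivation:
det is linear in row 0: changing M[0][0] by delta changes det by delta * cofactor(0,0).
Cofactor C_00 = (-1)^(0+0) * minor(0,0) = -4
Entry delta = -4 - -1 = -3
Det delta = -3 * -4 = 12
New det = 4 + 12 = 16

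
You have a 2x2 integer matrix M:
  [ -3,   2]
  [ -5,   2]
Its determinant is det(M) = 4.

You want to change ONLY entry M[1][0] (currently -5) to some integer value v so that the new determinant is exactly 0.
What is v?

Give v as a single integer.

det is linear in entry M[1][0]: det = old_det + (v - -5) * C_10
Cofactor C_10 = -2
Want det = 0: 4 + (v - -5) * -2 = 0
  (v - -5) = -4 / -2 = 2
  v = -5 + (2) = -3

Answer: -3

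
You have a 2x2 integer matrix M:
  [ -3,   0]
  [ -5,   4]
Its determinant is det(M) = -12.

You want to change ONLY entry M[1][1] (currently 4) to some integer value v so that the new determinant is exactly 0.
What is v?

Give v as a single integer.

det is linear in entry M[1][1]: det = old_det + (v - 4) * C_11
Cofactor C_11 = -3
Want det = 0: -12 + (v - 4) * -3 = 0
  (v - 4) = 12 / -3 = -4
  v = 4 + (-4) = 0

Answer: 0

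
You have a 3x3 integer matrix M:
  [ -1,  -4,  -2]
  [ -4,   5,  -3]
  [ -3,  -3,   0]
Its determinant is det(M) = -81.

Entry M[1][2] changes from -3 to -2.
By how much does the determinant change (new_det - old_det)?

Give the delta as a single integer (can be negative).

Answer: 9

Derivation:
Cofactor C_12 = 9
Entry delta = -2 - -3 = 1
Det delta = entry_delta * cofactor = 1 * 9 = 9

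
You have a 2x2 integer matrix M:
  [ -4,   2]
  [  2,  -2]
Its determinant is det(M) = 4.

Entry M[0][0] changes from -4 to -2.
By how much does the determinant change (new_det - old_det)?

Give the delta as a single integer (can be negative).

Cofactor C_00 = -2
Entry delta = -2 - -4 = 2
Det delta = entry_delta * cofactor = 2 * -2 = -4

Answer: -4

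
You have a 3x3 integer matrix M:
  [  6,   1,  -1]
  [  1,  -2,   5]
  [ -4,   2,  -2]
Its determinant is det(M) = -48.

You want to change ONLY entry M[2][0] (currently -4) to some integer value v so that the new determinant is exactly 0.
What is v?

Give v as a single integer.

Answer: 12

Derivation:
det is linear in entry M[2][0]: det = old_det + (v - -4) * C_20
Cofactor C_20 = 3
Want det = 0: -48 + (v - -4) * 3 = 0
  (v - -4) = 48 / 3 = 16
  v = -4 + (16) = 12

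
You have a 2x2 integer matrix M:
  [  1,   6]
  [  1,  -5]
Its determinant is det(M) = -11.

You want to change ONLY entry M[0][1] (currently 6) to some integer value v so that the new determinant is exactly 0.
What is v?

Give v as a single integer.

det is linear in entry M[0][1]: det = old_det + (v - 6) * C_01
Cofactor C_01 = -1
Want det = 0: -11 + (v - 6) * -1 = 0
  (v - 6) = 11 / -1 = -11
  v = 6 + (-11) = -5

Answer: -5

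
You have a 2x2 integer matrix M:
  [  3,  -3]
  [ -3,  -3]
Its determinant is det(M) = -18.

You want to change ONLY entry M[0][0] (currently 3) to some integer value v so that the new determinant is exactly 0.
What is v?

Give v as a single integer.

det is linear in entry M[0][0]: det = old_det + (v - 3) * C_00
Cofactor C_00 = -3
Want det = 0: -18 + (v - 3) * -3 = 0
  (v - 3) = 18 / -3 = -6
  v = 3 + (-6) = -3

Answer: -3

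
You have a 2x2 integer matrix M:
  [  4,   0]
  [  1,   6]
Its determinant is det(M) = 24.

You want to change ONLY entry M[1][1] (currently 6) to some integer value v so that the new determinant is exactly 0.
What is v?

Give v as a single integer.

Answer: 0

Derivation:
det is linear in entry M[1][1]: det = old_det + (v - 6) * C_11
Cofactor C_11 = 4
Want det = 0: 24 + (v - 6) * 4 = 0
  (v - 6) = -24 / 4 = -6
  v = 6 + (-6) = 0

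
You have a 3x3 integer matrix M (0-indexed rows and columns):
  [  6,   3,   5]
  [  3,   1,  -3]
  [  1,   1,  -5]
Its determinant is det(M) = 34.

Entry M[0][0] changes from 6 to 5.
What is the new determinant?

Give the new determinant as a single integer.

det is linear in row 0: changing M[0][0] by delta changes det by delta * cofactor(0,0).
Cofactor C_00 = (-1)^(0+0) * minor(0,0) = -2
Entry delta = 5 - 6 = -1
Det delta = -1 * -2 = 2
New det = 34 + 2 = 36

Answer: 36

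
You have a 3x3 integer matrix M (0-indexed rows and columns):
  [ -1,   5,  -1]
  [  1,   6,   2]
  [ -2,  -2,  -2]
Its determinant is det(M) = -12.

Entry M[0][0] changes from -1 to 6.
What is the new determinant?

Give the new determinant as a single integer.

Answer: -68

Derivation:
det is linear in row 0: changing M[0][0] by delta changes det by delta * cofactor(0,0).
Cofactor C_00 = (-1)^(0+0) * minor(0,0) = -8
Entry delta = 6 - -1 = 7
Det delta = 7 * -8 = -56
New det = -12 + -56 = -68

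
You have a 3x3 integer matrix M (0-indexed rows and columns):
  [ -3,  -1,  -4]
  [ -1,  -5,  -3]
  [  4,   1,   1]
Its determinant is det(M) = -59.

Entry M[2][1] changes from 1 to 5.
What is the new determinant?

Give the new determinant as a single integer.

det is linear in row 2: changing M[2][1] by delta changes det by delta * cofactor(2,1).
Cofactor C_21 = (-1)^(2+1) * minor(2,1) = -5
Entry delta = 5 - 1 = 4
Det delta = 4 * -5 = -20
New det = -59 + -20 = -79

Answer: -79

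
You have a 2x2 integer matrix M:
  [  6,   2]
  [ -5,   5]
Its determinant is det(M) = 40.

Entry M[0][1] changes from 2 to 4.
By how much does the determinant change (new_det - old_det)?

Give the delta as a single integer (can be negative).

Answer: 10

Derivation:
Cofactor C_01 = 5
Entry delta = 4 - 2 = 2
Det delta = entry_delta * cofactor = 2 * 5 = 10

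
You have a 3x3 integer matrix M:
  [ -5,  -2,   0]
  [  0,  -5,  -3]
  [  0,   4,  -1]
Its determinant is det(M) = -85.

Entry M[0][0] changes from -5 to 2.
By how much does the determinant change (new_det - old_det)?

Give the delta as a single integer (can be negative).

Answer: 119

Derivation:
Cofactor C_00 = 17
Entry delta = 2 - -5 = 7
Det delta = entry_delta * cofactor = 7 * 17 = 119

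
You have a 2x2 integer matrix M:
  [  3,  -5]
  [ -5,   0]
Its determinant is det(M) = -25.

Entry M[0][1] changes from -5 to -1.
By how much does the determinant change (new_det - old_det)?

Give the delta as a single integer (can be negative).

Answer: 20

Derivation:
Cofactor C_01 = 5
Entry delta = -1 - -5 = 4
Det delta = entry_delta * cofactor = 4 * 5 = 20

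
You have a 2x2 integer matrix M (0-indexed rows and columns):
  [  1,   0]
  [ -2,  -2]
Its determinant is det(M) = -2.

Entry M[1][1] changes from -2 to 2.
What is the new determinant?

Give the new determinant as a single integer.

det is linear in row 1: changing M[1][1] by delta changes det by delta * cofactor(1,1).
Cofactor C_11 = (-1)^(1+1) * minor(1,1) = 1
Entry delta = 2 - -2 = 4
Det delta = 4 * 1 = 4
New det = -2 + 4 = 2

Answer: 2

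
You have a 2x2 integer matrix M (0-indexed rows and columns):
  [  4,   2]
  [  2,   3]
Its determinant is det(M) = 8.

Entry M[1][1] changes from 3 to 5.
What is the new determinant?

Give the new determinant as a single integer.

det is linear in row 1: changing M[1][1] by delta changes det by delta * cofactor(1,1).
Cofactor C_11 = (-1)^(1+1) * minor(1,1) = 4
Entry delta = 5 - 3 = 2
Det delta = 2 * 4 = 8
New det = 8 + 8 = 16

Answer: 16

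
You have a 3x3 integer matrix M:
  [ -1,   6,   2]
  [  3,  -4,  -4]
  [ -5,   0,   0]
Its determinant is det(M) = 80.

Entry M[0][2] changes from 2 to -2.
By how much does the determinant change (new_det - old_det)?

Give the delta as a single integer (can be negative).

Answer: 80

Derivation:
Cofactor C_02 = -20
Entry delta = -2 - 2 = -4
Det delta = entry_delta * cofactor = -4 * -20 = 80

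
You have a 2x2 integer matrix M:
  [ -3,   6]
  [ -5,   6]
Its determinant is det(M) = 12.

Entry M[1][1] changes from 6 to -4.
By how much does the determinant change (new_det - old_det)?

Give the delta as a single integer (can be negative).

Cofactor C_11 = -3
Entry delta = -4 - 6 = -10
Det delta = entry_delta * cofactor = -10 * -3 = 30

Answer: 30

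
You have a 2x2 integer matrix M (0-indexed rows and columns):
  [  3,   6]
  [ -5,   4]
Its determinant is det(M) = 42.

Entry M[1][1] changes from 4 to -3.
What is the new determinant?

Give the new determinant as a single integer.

Answer: 21

Derivation:
det is linear in row 1: changing M[1][1] by delta changes det by delta * cofactor(1,1).
Cofactor C_11 = (-1)^(1+1) * minor(1,1) = 3
Entry delta = -3 - 4 = -7
Det delta = -7 * 3 = -21
New det = 42 + -21 = 21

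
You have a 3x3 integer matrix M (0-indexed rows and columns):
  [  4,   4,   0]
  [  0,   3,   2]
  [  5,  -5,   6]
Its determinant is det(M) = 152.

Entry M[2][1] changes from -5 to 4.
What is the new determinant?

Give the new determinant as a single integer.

det is linear in row 2: changing M[2][1] by delta changes det by delta * cofactor(2,1).
Cofactor C_21 = (-1)^(2+1) * minor(2,1) = -8
Entry delta = 4 - -5 = 9
Det delta = 9 * -8 = -72
New det = 152 + -72 = 80

Answer: 80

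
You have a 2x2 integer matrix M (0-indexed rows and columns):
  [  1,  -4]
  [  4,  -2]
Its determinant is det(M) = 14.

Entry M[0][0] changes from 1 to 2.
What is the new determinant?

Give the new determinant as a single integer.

Answer: 12

Derivation:
det is linear in row 0: changing M[0][0] by delta changes det by delta * cofactor(0,0).
Cofactor C_00 = (-1)^(0+0) * minor(0,0) = -2
Entry delta = 2 - 1 = 1
Det delta = 1 * -2 = -2
New det = 14 + -2 = 12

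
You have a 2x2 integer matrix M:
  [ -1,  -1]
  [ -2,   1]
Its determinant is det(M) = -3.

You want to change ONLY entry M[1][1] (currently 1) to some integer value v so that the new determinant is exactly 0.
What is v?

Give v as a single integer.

det is linear in entry M[1][1]: det = old_det + (v - 1) * C_11
Cofactor C_11 = -1
Want det = 0: -3 + (v - 1) * -1 = 0
  (v - 1) = 3 / -1 = -3
  v = 1 + (-3) = -2

Answer: -2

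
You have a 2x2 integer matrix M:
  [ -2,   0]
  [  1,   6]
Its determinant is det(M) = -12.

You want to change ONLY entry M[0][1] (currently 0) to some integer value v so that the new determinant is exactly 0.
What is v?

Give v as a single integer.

Answer: -12

Derivation:
det is linear in entry M[0][1]: det = old_det + (v - 0) * C_01
Cofactor C_01 = -1
Want det = 0: -12 + (v - 0) * -1 = 0
  (v - 0) = 12 / -1 = -12
  v = 0 + (-12) = -12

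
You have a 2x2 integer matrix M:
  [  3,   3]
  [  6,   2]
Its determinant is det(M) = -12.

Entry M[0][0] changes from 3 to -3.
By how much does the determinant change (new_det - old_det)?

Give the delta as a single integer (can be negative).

Answer: -12

Derivation:
Cofactor C_00 = 2
Entry delta = -3 - 3 = -6
Det delta = entry_delta * cofactor = -6 * 2 = -12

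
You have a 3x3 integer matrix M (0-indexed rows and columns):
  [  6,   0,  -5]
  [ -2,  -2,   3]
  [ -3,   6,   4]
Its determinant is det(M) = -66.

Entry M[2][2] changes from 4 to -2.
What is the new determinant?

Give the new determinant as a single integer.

Answer: 6

Derivation:
det is linear in row 2: changing M[2][2] by delta changes det by delta * cofactor(2,2).
Cofactor C_22 = (-1)^(2+2) * minor(2,2) = -12
Entry delta = -2 - 4 = -6
Det delta = -6 * -12 = 72
New det = -66 + 72 = 6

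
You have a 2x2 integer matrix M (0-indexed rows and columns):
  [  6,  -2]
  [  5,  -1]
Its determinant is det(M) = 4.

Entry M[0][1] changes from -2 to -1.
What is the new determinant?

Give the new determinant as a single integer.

Answer: -1

Derivation:
det is linear in row 0: changing M[0][1] by delta changes det by delta * cofactor(0,1).
Cofactor C_01 = (-1)^(0+1) * minor(0,1) = -5
Entry delta = -1 - -2 = 1
Det delta = 1 * -5 = -5
New det = 4 + -5 = -1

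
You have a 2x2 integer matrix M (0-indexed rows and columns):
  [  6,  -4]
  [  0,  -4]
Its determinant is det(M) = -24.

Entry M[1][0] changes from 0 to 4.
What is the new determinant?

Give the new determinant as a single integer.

det is linear in row 1: changing M[1][0] by delta changes det by delta * cofactor(1,0).
Cofactor C_10 = (-1)^(1+0) * minor(1,0) = 4
Entry delta = 4 - 0 = 4
Det delta = 4 * 4 = 16
New det = -24 + 16 = -8

Answer: -8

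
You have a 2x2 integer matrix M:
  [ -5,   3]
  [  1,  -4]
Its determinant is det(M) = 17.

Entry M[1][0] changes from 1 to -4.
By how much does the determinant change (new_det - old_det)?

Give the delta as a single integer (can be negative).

Answer: 15

Derivation:
Cofactor C_10 = -3
Entry delta = -4 - 1 = -5
Det delta = entry_delta * cofactor = -5 * -3 = 15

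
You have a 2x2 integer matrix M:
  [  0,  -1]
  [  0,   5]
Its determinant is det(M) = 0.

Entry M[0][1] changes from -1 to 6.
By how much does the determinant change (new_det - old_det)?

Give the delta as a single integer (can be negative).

Cofactor C_01 = 0
Entry delta = 6 - -1 = 7
Det delta = entry_delta * cofactor = 7 * 0 = 0

Answer: 0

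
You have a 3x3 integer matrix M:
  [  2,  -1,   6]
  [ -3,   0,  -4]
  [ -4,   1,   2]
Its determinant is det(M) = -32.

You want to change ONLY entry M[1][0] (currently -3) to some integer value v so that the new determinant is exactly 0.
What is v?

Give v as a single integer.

Answer: 1

Derivation:
det is linear in entry M[1][0]: det = old_det + (v - -3) * C_10
Cofactor C_10 = 8
Want det = 0: -32 + (v - -3) * 8 = 0
  (v - -3) = 32 / 8 = 4
  v = -3 + (4) = 1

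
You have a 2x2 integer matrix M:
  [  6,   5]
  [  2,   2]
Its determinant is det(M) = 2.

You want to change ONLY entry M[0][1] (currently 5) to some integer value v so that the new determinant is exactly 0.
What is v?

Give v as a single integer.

Answer: 6

Derivation:
det is linear in entry M[0][1]: det = old_det + (v - 5) * C_01
Cofactor C_01 = -2
Want det = 0: 2 + (v - 5) * -2 = 0
  (v - 5) = -2 / -2 = 1
  v = 5 + (1) = 6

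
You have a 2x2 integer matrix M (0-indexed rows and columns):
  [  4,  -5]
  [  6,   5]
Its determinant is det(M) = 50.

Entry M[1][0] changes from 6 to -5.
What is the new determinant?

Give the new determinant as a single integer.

Answer: -5

Derivation:
det is linear in row 1: changing M[1][0] by delta changes det by delta * cofactor(1,0).
Cofactor C_10 = (-1)^(1+0) * minor(1,0) = 5
Entry delta = -5 - 6 = -11
Det delta = -11 * 5 = -55
New det = 50 + -55 = -5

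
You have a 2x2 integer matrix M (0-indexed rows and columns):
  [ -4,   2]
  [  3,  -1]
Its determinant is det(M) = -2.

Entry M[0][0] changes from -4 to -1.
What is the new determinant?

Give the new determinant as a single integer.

Answer: -5

Derivation:
det is linear in row 0: changing M[0][0] by delta changes det by delta * cofactor(0,0).
Cofactor C_00 = (-1)^(0+0) * minor(0,0) = -1
Entry delta = -1 - -4 = 3
Det delta = 3 * -1 = -3
New det = -2 + -3 = -5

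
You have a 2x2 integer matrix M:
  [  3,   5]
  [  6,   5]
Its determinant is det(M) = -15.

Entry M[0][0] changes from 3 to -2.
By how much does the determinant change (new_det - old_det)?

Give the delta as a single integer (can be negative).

Answer: -25

Derivation:
Cofactor C_00 = 5
Entry delta = -2 - 3 = -5
Det delta = entry_delta * cofactor = -5 * 5 = -25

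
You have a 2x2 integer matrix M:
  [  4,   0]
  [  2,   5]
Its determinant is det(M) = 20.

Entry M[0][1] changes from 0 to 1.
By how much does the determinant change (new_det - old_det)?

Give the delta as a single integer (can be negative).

Cofactor C_01 = -2
Entry delta = 1 - 0 = 1
Det delta = entry_delta * cofactor = 1 * -2 = -2

Answer: -2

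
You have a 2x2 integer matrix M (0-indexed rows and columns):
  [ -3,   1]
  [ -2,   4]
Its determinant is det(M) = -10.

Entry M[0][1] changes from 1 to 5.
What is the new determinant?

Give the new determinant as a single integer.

det is linear in row 0: changing M[0][1] by delta changes det by delta * cofactor(0,1).
Cofactor C_01 = (-1)^(0+1) * minor(0,1) = 2
Entry delta = 5 - 1 = 4
Det delta = 4 * 2 = 8
New det = -10 + 8 = -2

Answer: -2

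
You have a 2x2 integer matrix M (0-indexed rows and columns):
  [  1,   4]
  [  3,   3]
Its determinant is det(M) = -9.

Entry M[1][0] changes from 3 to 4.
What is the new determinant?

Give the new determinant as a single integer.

Answer: -13

Derivation:
det is linear in row 1: changing M[1][0] by delta changes det by delta * cofactor(1,0).
Cofactor C_10 = (-1)^(1+0) * minor(1,0) = -4
Entry delta = 4 - 3 = 1
Det delta = 1 * -4 = -4
New det = -9 + -4 = -13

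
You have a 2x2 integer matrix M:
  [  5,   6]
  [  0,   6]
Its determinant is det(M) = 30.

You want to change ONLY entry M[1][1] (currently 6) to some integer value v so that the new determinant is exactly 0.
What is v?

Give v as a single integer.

Answer: 0

Derivation:
det is linear in entry M[1][1]: det = old_det + (v - 6) * C_11
Cofactor C_11 = 5
Want det = 0: 30 + (v - 6) * 5 = 0
  (v - 6) = -30 / 5 = -6
  v = 6 + (-6) = 0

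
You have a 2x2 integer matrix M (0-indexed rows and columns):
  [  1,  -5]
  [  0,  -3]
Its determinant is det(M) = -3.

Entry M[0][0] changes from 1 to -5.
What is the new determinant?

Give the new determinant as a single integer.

Answer: 15

Derivation:
det is linear in row 0: changing M[0][0] by delta changes det by delta * cofactor(0,0).
Cofactor C_00 = (-1)^(0+0) * minor(0,0) = -3
Entry delta = -5 - 1 = -6
Det delta = -6 * -3 = 18
New det = -3 + 18 = 15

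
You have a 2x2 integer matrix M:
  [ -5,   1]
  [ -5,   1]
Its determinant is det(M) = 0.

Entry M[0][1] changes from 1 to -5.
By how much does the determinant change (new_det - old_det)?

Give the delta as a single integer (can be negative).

Answer: -30

Derivation:
Cofactor C_01 = 5
Entry delta = -5 - 1 = -6
Det delta = entry_delta * cofactor = -6 * 5 = -30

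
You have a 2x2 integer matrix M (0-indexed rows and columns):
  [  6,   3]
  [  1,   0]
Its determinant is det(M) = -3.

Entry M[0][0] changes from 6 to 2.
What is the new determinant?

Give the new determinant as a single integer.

Answer: -3

Derivation:
det is linear in row 0: changing M[0][0] by delta changes det by delta * cofactor(0,0).
Cofactor C_00 = (-1)^(0+0) * minor(0,0) = 0
Entry delta = 2 - 6 = -4
Det delta = -4 * 0 = 0
New det = -3 + 0 = -3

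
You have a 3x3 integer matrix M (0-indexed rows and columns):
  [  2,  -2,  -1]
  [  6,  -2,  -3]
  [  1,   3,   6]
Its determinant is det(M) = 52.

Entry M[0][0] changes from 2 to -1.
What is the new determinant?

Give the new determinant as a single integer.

det is linear in row 0: changing M[0][0] by delta changes det by delta * cofactor(0,0).
Cofactor C_00 = (-1)^(0+0) * minor(0,0) = -3
Entry delta = -1 - 2 = -3
Det delta = -3 * -3 = 9
New det = 52 + 9 = 61

Answer: 61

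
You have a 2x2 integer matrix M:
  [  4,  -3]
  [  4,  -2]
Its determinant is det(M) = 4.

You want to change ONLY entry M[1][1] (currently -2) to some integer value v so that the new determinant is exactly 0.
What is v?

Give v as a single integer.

det is linear in entry M[1][1]: det = old_det + (v - -2) * C_11
Cofactor C_11 = 4
Want det = 0: 4 + (v - -2) * 4 = 0
  (v - -2) = -4 / 4 = -1
  v = -2 + (-1) = -3

Answer: -3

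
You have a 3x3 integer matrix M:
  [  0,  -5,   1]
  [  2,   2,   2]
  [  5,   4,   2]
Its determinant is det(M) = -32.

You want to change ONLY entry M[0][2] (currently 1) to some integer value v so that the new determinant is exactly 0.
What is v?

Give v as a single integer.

Answer: -15

Derivation:
det is linear in entry M[0][2]: det = old_det + (v - 1) * C_02
Cofactor C_02 = -2
Want det = 0: -32 + (v - 1) * -2 = 0
  (v - 1) = 32 / -2 = -16
  v = 1 + (-16) = -15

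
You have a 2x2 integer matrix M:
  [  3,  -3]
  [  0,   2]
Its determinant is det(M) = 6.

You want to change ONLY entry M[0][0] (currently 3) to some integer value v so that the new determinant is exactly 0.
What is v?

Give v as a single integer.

Answer: 0

Derivation:
det is linear in entry M[0][0]: det = old_det + (v - 3) * C_00
Cofactor C_00 = 2
Want det = 0: 6 + (v - 3) * 2 = 0
  (v - 3) = -6 / 2 = -3
  v = 3 + (-3) = 0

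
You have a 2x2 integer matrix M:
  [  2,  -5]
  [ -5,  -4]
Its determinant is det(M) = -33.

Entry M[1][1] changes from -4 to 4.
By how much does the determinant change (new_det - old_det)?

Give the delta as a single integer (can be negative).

Answer: 16

Derivation:
Cofactor C_11 = 2
Entry delta = 4 - -4 = 8
Det delta = entry_delta * cofactor = 8 * 2 = 16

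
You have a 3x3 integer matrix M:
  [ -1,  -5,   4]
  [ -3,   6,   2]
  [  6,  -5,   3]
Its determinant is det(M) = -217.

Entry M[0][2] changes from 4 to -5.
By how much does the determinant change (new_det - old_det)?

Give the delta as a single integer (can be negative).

Cofactor C_02 = -21
Entry delta = -5 - 4 = -9
Det delta = entry_delta * cofactor = -9 * -21 = 189

Answer: 189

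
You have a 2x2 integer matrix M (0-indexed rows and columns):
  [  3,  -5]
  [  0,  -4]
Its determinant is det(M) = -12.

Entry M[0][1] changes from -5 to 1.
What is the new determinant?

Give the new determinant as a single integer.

det is linear in row 0: changing M[0][1] by delta changes det by delta * cofactor(0,1).
Cofactor C_01 = (-1)^(0+1) * minor(0,1) = 0
Entry delta = 1 - -5 = 6
Det delta = 6 * 0 = 0
New det = -12 + 0 = -12

Answer: -12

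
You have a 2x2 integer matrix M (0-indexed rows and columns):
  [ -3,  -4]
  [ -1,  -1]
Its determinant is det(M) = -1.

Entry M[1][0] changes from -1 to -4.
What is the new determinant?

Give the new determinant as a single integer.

det is linear in row 1: changing M[1][0] by delta changes det by delta * cofactor(1,0).
Cofactor C_10 = (-1)^(1+0) * minor(1,0) = 4
Entry delta = -4 - -1 = -3
Det delta = -3 * 4 = -12
New det = -1 + -12 = -13

Answer: -13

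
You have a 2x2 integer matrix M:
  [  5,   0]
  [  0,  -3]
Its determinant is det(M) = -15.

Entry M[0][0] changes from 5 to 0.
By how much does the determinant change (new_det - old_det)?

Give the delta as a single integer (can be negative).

Answer: 15

Derivation:
Cofactor C_00 = -3
Entry delta = 0 - 5 = -5
Det delta = entry_delta * cofactor = -5 * -3 = 15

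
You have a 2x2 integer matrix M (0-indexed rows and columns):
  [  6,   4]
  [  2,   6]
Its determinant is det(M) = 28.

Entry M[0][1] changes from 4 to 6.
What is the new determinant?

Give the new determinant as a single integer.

det is linear in row 0: changing M[0][1] by delta changes det by delta * cofactor(0,1).
Cofactor C_01 = (-1)^(0+1) * minor(0,1) = -2
Entry delta = 6 - 4 = 2
Det delta = 2 * -2 = -4
New det = 28 + -4 = 24

Answer: 24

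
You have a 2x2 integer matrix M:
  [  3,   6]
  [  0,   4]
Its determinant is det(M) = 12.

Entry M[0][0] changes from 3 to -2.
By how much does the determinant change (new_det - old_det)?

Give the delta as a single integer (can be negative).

Cofactor C_00 = 4
Entry delta = -2 - 3 = -5
Det delta = entry_delta * cofactor = -5 * 4 = -20

Answer: -20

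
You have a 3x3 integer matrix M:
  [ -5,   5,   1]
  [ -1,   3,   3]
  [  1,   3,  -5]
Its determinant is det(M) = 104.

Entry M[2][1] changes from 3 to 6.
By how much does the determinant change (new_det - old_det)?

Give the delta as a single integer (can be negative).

Answer: 42

Derivation:
Cofactor C_21 = 14
Entry delta = 6 - 3 = 3
Det delta = entry_delta * cofactor = 3 * 14 = 42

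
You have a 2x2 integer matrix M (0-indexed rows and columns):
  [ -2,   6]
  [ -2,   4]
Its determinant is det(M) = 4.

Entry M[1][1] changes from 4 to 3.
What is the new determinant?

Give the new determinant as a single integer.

Answer: 6

Derivation:
det is linear in row 1: changing M[1][1] by delta changes det by delta * cofactor(1,1).
Cofactor C_11 = (-1)^(1+1) * minor(1,1) = -2
Entry delta = 3 - 4 = -1
Det delta = -1 * -2 = 2
New det = 4 + 2 = 6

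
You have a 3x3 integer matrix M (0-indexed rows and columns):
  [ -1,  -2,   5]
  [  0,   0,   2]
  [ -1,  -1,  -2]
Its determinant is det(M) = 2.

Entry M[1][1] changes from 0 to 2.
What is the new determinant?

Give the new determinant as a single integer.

Answer: 16

Derivation:
det is linear in row 1: changing M[1][1] by delta changes det by delta * cofactor(1,1).
Cofactor C_11 = (-1)^(1+1) * minor(1,1) = 7
Entry delta = 2 - 0 = 2
Det delta = 2 * 7 = 14
New det = 2 + 14 = 16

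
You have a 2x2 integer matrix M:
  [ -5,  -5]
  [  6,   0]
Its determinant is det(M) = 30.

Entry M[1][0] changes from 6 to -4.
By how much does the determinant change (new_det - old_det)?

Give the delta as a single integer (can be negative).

Cofactor C_10 = 5
Entry delta = -4 - 6 = -10
Det delta = entry_delta * cofactor = -10 * 5 = -50

Answer: -50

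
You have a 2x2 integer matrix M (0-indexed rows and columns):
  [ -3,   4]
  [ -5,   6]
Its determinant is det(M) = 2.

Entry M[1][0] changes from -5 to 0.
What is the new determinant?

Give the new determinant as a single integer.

det is linear in row 1: changing M[1][0] by delta changes det by delta * cofactor(1,0).
Cofactor C_10 = (-1)^(1+0) * minor(1,0) = -4
Entry delta = 0 - -5 = 5
Det delta = 5 * -4 = -20
New det = 2 + -20 = -18

Answer: -18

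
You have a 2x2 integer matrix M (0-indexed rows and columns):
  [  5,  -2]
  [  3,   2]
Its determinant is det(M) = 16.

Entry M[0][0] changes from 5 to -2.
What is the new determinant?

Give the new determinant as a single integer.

Answer: 2

Derivation:
det is linear in row 0: changing M[0][0] by delta changes det by delta * cofactor(0,0).
Cofactor C_00 = (-1)^(0+0) * minor(0,0) = 2
Entry delta = -2 - 5 = -7
Det delta = -7 * 2 = -14
New det = 16 + -14 = 2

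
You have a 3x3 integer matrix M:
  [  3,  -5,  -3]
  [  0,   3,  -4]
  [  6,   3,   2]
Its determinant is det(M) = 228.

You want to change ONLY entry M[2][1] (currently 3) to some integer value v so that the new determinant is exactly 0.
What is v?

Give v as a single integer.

det is linear in entry M[2][1]: det = old_det + (v - 3) * C_21
Cofactor C_21 = 12
Want det = 0: 228 + (v - 3) * 12 = 0
  (v - 3) = -228 / 12 = -19
  v = 3 + (-19) = -16

Answer: -16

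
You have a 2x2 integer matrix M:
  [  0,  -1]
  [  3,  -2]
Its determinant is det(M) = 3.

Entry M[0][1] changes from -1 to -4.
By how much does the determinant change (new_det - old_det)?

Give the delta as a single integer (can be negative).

Cofactor C_01 = -3
Entry delta = -4 - -1 = -3
Det delta = entry_delta * cofactor = -3 * -3 = 9

Answer: 9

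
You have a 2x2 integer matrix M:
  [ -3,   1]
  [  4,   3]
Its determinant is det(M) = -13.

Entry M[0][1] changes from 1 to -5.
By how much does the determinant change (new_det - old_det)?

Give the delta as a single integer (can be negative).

Cofactor C_01 = -4
Entry delta = -5 - 1 = -6
Det delta = entry_delta * cofactor = -6 * -4 = 24

Answer: 24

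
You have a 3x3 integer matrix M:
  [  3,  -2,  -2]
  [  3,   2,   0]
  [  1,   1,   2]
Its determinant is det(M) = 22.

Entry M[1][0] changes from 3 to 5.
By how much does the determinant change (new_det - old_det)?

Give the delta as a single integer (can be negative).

Answer: 4

Derivation:
Cofactor C_10 = 2
Entry delta = 5 - 3 = 2
Det delta = entry_delta * cofactor = 2 * 2 = 4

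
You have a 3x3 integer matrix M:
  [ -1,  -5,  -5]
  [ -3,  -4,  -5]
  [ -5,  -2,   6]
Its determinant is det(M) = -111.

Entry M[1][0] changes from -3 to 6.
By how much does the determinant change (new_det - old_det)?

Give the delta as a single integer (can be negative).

Cofactor C_10 = 40
Entry delta = 6 - -3 = 9
Det delta = entry_delta * cofactor = 9 * 40 = 360

Answer: 360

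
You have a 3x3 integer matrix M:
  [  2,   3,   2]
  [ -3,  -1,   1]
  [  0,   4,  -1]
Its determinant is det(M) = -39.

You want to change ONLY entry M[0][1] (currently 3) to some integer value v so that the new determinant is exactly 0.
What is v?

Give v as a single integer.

Answer: -10

Derivation:
det is linear in entry M[0][1]: det = old_det + (v - 3) * C_01
Cofactor C_01 = -3
Want det = 0: -39 + (v - 3) * -3 = 0
  (v - 3) = 39 / -3 = -13
  v = 3 + (-13) = -10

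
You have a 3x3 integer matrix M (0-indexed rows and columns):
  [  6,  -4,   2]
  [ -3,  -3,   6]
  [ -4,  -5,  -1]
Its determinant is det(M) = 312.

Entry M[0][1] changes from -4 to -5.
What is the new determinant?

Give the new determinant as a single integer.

det is linear in row 0: changing M[0][1] by delta changes det by delta * cofactor(0,1).
Cofactor C_01 = (-1)^(0+1) * minor(0,1) = -27
Entry delta = -5 - -4 = -1
Det delta = -1 * -27 = 27
New det = 312 + 27 = 339

Answer: 339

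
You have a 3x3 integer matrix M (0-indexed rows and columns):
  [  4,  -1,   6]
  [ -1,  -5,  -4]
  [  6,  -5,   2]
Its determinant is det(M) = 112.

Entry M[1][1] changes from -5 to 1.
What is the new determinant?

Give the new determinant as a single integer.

det is linear in row 1: changing M[1][1] by delta changes det by delta * cofactor(1,1).
Cofactor C_11 = (-1)^(1+1) * minor(1,1) = -28
Entry delta = 1 - -5 = 6
Det delta = 6 * -28 = -168
New det = 112 + -168 = -56

Answer: -56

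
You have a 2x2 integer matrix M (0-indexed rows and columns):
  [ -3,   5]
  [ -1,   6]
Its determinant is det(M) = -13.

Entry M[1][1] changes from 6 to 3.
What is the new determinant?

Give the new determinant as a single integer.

Answer: -4

Derivation:
det is linear in row 1: changing M[1][1] by delta changes det by delta * cofactor(1,1).
Cofactor C_11 = (-1)^(1+1) * minor(1,1) = -3
Entry delta = 3 - 6 = -3
Det delta = -3 * -3 = 9
New det = -13 + 9 = -4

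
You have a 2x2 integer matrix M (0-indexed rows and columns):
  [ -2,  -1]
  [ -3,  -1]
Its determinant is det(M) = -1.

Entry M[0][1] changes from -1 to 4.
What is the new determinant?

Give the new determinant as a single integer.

Answer: 14

Derivation:
det is linear in row 0: changing M[0][1] by delta changes det by delta * cofactor(0,1).
Cofactor C_01 = (-1)^(0+1) * minor(0,1) = 3
Entry delta = 4 - -1 = 5
Det delta = 5 * 3 = 15
New det = -1 + 15 = 14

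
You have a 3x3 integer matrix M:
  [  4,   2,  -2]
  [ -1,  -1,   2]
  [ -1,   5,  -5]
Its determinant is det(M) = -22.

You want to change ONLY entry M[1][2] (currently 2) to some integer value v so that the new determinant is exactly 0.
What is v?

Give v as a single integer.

det is linear in entry M[1][2]: det = old_det + (v - 2) * C_12
Cofactor C_12 = -22
Want det = 0: -22 + (v - 2) * -22 = 0
  (v - 2) = 22 / -22 = -1
  v = 2 + (-1) = 1

Answer: 1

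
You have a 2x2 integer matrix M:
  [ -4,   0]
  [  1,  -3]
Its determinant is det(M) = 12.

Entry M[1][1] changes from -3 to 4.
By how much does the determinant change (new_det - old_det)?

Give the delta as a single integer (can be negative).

Answer: -28

Derivation:
Cofactor C_11 = -4
Entry delta = 4 - -3 = 7
Det delta = entry_delta * cofactor = 7 * -4 = -28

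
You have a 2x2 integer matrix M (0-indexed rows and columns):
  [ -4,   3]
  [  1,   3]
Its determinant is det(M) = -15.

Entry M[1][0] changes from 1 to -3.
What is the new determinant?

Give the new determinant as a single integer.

det is linear in row 1: changing M[1][0] by delta changes det by delta * cofactor(1,0).
Cofactor C_10 = (-1)^(1+0) * minor(1,0) = -3
Entry delta = -3 - 1 = -4
Det delta = -4 * -3 = 12
New det = -15 + 12 = -3

Answer: -3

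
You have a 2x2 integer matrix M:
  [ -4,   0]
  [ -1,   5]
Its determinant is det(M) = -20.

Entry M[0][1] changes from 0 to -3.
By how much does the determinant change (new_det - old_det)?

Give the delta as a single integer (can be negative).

Cofactor C_01 = 1
Entry delta = -3 - 0 = -3
Det delta = entry_delta * cofactor = -3 * 1 = -3

Answer: -3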